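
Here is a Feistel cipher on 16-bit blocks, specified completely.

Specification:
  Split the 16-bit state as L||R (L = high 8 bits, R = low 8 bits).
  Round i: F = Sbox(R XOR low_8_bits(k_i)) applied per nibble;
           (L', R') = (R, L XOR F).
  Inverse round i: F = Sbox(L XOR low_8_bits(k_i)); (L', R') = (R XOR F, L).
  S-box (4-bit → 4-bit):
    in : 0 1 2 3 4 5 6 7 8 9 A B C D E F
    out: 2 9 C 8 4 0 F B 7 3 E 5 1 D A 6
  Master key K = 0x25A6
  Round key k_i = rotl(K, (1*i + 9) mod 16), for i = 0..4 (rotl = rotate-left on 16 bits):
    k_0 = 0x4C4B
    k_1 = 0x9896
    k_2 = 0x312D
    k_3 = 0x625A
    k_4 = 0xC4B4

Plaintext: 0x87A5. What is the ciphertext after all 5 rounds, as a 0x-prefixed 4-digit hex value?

0x1E1E

s_0 = plaintext = 0x87A5
s_1 = Round(s_0, k_0) = 0xA52D
s_2 = Round(s_1, k_1) = 0x2DF0
s_3 = Round(s_2, k_2) = 0xF0F0
s_4 = Round(s_3, k_3) = 0xF01E
s_5 = Round(s_4, k_4) = 0x1E1E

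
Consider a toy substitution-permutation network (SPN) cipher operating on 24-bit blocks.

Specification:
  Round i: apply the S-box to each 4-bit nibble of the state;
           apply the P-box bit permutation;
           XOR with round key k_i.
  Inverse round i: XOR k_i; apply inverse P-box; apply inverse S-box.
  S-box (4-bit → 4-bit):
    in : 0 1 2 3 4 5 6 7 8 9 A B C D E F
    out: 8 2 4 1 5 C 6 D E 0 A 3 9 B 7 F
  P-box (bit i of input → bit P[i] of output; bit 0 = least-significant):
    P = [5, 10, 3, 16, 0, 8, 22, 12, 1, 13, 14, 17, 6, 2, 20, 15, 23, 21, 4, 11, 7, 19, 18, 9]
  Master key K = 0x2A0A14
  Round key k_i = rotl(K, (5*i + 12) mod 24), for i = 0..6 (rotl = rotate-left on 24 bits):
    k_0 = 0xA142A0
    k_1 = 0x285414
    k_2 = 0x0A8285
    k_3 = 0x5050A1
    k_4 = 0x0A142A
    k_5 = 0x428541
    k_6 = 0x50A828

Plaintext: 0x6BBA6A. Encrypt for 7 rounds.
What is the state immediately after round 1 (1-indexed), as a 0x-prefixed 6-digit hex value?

0x4E67E4

s_0 = plaintext = 0x6BBA6A
s_1 = Round(s_0, k_0) = 0x4E67E4
s_2 = Round(s_1, k_1) = 0xDE15AB
s_3 = Round(s_2, k_2) = 0xA0D531
s_4 = Round(s_3, k_3) = 0x5A9EE4
s_5 = Round(s_4, k_4) = 0x6E7F01
s_6 = Round(s_5, k_5) = 0xFC7113
s_7 = Round(s_6, k_6) = 0xCC03C8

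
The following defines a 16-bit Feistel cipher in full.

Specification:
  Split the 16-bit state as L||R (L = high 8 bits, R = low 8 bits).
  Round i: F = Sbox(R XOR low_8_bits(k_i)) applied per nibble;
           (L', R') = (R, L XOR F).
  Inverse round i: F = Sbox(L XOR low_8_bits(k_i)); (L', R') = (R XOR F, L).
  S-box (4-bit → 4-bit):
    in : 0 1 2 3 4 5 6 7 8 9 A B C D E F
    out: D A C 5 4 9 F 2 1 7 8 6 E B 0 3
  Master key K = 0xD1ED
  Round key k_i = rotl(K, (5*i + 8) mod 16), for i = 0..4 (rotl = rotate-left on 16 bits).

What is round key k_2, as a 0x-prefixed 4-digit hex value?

K = 0xD1ED
k_0 = rotl(K, (5*0+8) mod 16) = rotl(K, 8) = 0xEDD1
k_1 = rotl(K, (5*1+8) mod 16) = rotl(K, 13) = 0xBA3D
k_2 = rotl(K, (5*2+8) mod 16) = rotl(K, 2) = 0x47B7

0x47B7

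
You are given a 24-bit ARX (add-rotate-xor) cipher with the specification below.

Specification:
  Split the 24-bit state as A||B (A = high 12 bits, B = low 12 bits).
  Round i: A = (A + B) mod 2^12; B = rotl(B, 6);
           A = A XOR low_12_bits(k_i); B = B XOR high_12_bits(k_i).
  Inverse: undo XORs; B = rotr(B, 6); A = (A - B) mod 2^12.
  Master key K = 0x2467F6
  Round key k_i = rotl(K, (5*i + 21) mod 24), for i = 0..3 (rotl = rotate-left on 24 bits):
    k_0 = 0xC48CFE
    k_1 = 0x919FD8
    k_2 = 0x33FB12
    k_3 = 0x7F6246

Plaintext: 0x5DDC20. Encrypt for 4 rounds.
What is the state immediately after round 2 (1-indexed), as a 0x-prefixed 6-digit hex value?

0xEA3708

s_0 = plaintext = 0x5DDC20
s_1 = Round(s_0, k_0) = 0xD03478
s_2 = Round(s_1, k_1) = 0xEA3708
s_3 = Round(s_2, k_2) = 0xEB9123
s_4 = Round(s_3, k_3) = 0xD9AF32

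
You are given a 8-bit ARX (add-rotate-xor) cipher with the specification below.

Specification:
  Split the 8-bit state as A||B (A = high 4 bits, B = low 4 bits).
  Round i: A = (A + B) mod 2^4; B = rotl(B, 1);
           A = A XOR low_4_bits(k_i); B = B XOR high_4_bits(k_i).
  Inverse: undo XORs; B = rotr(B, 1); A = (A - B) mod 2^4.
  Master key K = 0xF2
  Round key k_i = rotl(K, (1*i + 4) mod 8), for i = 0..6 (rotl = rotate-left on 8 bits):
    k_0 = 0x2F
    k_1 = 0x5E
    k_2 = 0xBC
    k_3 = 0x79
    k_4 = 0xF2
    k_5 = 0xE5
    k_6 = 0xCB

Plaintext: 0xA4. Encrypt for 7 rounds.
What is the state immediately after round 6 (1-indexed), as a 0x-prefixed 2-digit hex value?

s_0 = plaintext = 0xA4
s_1 = Round(s_0, k_0) = 0x1A
s_2 = Round(s_1, k_1) = 0x50
s_3 = Round(s_2, k_2) = 0x9B
s_4 = Round(s_3, k_3) = 0xD0
s_5 = Round(s_4, k_4) = 0xFF
s_6 = Round(s_5, k_5) = 0xB1
s_7 = Round(s_6, k_6) = 0x7E

0xB1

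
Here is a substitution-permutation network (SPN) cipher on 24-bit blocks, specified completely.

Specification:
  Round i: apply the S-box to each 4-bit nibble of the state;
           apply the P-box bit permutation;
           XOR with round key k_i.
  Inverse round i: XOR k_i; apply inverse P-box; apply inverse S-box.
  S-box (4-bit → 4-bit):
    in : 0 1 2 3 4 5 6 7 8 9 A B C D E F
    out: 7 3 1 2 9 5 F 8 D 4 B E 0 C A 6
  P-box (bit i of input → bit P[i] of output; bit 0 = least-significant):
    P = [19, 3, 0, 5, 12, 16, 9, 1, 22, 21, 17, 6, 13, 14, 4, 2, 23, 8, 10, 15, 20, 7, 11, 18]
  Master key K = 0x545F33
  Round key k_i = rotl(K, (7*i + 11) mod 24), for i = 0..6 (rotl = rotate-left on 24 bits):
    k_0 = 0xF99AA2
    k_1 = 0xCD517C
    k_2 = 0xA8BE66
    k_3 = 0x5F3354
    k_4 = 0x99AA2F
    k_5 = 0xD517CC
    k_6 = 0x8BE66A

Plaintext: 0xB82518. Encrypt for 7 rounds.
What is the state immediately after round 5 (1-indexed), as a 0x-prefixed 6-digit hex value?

s_0 = plaintext = 0xB82518
s_1 = Round(s_0, k_0) = 0x362603
s_2 = Round(s_1, k_1) = 0x2EE6B4
s_3 = Round(s_2, k_2) = 0xD37D00
s_4 = Round(s_3, k_3) = 0x502819
s_5 = Round(s_4, k_4) = 0x4A976E
s_6 = Round(s_5, k_5) = 0x4084B6
s_7 = Round(s_6, k_6) = 0x56C115

0x4A976E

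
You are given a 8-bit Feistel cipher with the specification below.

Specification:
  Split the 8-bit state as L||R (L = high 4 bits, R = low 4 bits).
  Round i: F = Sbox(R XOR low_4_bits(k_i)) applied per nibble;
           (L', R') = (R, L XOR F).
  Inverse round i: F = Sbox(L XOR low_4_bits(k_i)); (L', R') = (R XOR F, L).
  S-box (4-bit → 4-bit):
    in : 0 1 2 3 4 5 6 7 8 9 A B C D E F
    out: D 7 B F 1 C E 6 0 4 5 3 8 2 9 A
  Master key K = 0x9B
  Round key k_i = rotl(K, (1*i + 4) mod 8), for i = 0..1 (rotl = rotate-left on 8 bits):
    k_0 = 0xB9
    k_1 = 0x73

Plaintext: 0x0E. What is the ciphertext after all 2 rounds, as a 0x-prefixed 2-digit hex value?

s_0 = plaintext = 0x0E
s_1 = Round(s_0, k_0) = 0xE6
s_2 = Round(s_1, k_1) = 0x62

0x62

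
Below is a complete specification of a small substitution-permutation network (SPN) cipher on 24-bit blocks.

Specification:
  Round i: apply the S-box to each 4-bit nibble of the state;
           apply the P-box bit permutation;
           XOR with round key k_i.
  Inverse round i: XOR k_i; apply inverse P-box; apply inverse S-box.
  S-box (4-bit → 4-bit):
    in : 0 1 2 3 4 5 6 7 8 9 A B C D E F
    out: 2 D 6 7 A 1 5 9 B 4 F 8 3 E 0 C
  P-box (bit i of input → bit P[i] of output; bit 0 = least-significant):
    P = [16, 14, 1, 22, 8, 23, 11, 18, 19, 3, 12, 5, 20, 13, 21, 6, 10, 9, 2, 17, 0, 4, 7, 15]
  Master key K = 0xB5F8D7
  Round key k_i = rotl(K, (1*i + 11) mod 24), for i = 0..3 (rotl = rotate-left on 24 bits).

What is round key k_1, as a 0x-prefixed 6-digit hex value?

0x8D7B5F

K = 0xB5F8D7
k_0 = rotl(K, (1*0+11) mod 24) = rotl(K, 11) = 0xC6BDAF
k_1 = rotl(K, (1*1+11) mod 24) = rotl(K, 12) = 0x8D7B5F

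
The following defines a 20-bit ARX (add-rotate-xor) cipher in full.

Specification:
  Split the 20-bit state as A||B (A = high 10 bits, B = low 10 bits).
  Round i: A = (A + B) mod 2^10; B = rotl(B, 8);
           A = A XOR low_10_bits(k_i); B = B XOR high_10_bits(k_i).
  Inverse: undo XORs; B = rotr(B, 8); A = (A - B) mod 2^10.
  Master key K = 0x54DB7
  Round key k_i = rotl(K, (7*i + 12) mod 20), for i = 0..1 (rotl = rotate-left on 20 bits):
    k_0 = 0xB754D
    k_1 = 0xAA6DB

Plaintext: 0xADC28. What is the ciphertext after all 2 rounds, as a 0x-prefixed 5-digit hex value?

0x2C91C

s_0 = plaintext = 0xADC28
s_1 = Round(s_0, k_0) = 0xE4AD7
s_2 = Round(s_1, k_1) = 0x2C91C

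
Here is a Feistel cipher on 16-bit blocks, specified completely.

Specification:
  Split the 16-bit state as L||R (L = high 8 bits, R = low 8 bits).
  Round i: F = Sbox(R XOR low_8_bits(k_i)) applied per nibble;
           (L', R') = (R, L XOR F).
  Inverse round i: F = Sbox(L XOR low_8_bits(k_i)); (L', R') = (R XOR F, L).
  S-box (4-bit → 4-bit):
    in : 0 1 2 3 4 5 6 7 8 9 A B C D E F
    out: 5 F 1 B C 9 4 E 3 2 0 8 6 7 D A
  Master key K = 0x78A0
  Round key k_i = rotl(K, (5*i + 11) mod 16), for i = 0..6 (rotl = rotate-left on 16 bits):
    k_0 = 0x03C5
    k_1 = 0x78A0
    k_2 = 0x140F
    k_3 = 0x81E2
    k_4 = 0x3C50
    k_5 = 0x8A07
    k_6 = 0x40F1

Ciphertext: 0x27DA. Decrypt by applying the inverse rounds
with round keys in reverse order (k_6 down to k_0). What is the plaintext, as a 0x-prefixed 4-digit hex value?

0x968A

s_0 = ciphertext = 0x27DA
s_1 = InvRound(s_0, k_6) = 0xAE27
s_2 = InvRound(s_1, k_5) = 0x25AE
s_3 = InvRound(s_2, k_4) = 0x4725
s_4 = InvRound(s_3, k_3) = 0x2C47
s_5 = InvRound(s_4, k_2) = 0x5C2C
s_6 = InvRound(s_5, k_1) = 0x8A5C
s_7 = InvRound(s_6, k_0) = 0x968A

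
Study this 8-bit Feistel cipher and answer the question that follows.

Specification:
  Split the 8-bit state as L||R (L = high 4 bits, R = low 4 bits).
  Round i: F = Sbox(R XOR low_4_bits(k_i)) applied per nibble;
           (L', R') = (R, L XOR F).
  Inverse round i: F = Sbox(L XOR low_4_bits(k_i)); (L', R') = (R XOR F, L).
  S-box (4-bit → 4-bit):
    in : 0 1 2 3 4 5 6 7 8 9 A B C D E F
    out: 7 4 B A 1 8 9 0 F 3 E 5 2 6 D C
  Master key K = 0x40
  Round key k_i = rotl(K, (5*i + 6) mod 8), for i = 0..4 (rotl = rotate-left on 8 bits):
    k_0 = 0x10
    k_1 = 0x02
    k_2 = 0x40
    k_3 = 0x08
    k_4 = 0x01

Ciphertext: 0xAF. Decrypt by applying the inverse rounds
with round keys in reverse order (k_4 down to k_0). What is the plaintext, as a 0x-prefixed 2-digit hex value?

0x43

s_0 = ciphertext = 0xAF
s_1 = InvRound(s_0, k_4) = 0xAA
s_2 = InvRound(s_1, k_3) = 0x1A
s_3 = InvRound(s_2, k_2) = 0xE1
s_4 = InvRound(s_3, k_1) = 0x3E
s_5 = InvRound(s_4, k_0) = 0x43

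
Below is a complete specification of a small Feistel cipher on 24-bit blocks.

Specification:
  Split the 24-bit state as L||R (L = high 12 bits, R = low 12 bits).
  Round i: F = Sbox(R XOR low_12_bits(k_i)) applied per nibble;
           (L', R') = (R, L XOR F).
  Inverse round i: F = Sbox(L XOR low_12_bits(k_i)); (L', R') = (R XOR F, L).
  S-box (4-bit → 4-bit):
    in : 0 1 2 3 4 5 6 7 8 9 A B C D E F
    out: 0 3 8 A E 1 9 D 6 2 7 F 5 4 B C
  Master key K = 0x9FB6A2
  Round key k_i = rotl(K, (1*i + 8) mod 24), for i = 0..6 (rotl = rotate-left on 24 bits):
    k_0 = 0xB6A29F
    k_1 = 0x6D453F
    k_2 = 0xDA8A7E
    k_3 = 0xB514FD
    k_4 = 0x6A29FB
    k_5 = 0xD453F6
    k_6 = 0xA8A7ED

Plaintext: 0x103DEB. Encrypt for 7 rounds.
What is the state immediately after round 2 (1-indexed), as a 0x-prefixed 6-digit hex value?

s_0 = plaintext = 0x103DEB
s_1 = Round(s_0, k_0) = 0xDEBDDD
s_2 = Round(s_1, k_1) = 0xDDDB53
s_3 = Round(s_2, k_2) = 0xB53E59
s_4 = Round(s_3, k_3) = 0xE59C2D
s_5 = Round(s_4, k_4) = 0xC2DF10
s_6 = Round(s_5, k_5) = 0xF10994
s_7 = Round(s_6, k_6) = 0x9944C2

0xDDDB53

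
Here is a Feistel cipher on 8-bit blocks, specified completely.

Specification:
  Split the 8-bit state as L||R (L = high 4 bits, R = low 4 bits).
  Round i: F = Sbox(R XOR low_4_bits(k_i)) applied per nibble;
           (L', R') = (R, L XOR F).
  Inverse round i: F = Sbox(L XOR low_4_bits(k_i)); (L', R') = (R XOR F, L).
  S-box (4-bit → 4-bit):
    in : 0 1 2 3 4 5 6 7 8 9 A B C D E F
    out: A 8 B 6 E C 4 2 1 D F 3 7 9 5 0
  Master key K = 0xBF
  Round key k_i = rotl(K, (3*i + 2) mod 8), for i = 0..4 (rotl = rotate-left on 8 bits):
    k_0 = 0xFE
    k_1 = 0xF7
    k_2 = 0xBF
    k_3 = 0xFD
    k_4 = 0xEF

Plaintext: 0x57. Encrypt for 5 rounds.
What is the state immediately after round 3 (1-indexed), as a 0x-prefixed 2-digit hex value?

0x79

s_0 = plaintext = 0x57
s_1 = Round(s_0, k_0) = 0x78
s_2 = Round(s_1, k_1) = 0x87
s_3 = Round(s_2, k_2) = 0x79
s_4 = Round(s_3, k_3) = 0x99
s_5 = Round(s_4, k_4) = 0x9D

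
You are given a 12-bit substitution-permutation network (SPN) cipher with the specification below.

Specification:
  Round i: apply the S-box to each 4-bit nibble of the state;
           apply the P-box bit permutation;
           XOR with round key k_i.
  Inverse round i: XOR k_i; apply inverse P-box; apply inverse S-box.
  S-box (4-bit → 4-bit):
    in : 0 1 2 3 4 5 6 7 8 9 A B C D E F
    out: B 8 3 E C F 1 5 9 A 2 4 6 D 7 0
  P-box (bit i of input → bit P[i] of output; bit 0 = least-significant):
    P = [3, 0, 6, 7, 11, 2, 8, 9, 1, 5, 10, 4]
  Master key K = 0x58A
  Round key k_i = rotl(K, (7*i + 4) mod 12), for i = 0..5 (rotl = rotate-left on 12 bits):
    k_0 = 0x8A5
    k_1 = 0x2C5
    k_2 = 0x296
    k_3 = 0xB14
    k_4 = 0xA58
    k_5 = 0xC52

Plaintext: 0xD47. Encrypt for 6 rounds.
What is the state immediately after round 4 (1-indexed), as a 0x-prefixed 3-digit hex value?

0x6A5

s_0 = plaintext = 0xD47
s_1 = Round(s_0, k_0) = 0xFFF
s_2 = Round(s_1, k_1) = 0x2C5
s_3 = Round(s_2, k_2) = 0x379
s_4 = Round(s_3, k_3) = 0x6A5
s_5 = Round(s_4, k_4) = 0xA97
s_6 = Round(s_5, k_5) = 0xE3E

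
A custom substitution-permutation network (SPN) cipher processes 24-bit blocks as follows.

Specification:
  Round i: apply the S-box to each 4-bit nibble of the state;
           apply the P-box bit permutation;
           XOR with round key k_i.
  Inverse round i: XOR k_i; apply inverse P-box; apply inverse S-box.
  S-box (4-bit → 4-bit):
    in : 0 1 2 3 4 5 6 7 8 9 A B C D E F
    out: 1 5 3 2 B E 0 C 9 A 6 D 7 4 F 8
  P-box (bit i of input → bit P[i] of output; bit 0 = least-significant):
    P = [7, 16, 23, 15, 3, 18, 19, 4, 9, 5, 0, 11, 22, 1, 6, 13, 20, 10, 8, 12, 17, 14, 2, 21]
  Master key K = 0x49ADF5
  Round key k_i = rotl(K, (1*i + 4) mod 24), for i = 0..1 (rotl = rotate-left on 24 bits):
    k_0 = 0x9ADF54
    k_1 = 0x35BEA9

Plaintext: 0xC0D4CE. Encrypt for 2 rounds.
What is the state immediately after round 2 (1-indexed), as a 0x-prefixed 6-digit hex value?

0x7F2350

s_0 = plaintext = 0xC0D4CE
s_1 = Round(s_0, k_0) = 0x0515B8
s_2 = Round(s_1, k_1) = 0x7F2350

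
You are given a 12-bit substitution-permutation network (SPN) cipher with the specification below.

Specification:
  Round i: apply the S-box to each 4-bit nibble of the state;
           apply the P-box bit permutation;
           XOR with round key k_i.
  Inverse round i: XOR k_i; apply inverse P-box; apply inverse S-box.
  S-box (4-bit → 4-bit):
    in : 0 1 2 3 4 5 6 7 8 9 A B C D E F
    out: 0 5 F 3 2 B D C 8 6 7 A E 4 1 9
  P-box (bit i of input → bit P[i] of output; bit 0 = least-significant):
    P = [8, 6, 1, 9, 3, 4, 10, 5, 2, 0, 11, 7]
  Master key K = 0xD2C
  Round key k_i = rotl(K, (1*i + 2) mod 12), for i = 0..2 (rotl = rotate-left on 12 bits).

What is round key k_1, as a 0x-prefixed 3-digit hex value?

0x966

K = 0xD2C
k_0 = rotl(K, (1*0+2) mod 12) = rotl(K, 2) = 0x4B3
k_1 = rotl(K, (1*1+2) mod 12) = rotl(K, 3) = 0x966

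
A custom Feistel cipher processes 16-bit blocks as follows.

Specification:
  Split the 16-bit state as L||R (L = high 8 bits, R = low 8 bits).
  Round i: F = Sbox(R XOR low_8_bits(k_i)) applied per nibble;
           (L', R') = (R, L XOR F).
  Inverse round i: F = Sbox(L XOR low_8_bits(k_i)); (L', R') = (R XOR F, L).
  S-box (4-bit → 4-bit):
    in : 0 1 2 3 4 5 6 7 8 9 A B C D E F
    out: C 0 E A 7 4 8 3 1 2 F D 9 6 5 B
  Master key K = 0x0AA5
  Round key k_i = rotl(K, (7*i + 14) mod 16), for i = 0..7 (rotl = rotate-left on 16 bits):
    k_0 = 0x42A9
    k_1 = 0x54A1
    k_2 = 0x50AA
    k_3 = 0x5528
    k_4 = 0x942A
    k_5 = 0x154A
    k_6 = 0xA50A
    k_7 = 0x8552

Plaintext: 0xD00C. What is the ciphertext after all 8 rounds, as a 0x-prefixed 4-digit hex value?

s_0 = plaintext = 0xD00C
s_1 = Round(s_0, k_0) = 0x0C24
s_2 = Round(s_1, k_1) = 0x2418
s_3 = Round(s_2, k_2) = 0x18FA
s_4 = Round(s_3, k_3) = 0xFA76
s_5 = Round(s_4, k_4) = 0x76B3
s_6 = Round(s_5, k_5) = 0xB3C4
s_7 = Round(s_6, k_6) = 0xC426
s_8 = Round(s_7, k_7) = 0x26F3

0x26F3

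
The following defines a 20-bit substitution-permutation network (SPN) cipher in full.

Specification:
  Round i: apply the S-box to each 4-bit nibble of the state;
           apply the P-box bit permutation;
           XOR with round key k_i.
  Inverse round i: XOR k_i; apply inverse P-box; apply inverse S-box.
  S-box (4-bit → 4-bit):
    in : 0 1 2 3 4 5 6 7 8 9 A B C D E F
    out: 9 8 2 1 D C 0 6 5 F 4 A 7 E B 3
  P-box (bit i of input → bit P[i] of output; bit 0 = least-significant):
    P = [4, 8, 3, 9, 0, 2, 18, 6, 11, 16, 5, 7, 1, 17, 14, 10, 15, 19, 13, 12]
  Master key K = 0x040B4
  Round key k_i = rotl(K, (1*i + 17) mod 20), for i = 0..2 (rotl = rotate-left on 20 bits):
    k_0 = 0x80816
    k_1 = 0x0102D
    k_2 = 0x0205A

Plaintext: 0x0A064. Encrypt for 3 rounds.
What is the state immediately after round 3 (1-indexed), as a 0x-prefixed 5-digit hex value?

0xB0161

s_0 = plaintext = 0x0A064
s_1 = Round(s_0, k_0) = 0x8D28E
s_2 = Round(s_1, k_1) = 0x7F73C
s_3 = Round(s_2, k_2) = 0xB0161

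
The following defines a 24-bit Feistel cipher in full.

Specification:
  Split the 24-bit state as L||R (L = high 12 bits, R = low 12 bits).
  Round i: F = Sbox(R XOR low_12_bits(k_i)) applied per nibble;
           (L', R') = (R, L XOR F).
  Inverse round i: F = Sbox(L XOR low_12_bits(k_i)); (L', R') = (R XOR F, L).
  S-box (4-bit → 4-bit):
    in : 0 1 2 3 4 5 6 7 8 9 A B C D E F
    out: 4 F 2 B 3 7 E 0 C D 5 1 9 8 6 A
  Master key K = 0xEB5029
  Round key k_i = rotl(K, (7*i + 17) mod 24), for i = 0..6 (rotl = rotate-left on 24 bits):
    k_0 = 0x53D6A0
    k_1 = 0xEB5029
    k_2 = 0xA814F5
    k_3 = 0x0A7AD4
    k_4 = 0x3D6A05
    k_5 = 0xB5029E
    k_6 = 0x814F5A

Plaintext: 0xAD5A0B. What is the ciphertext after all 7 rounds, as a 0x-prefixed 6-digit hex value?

0x101A5F

s_0 = plaintext = 0xAD5A0B
s_1 = Round(s_0, k_0) = 0xA0B384
s_2 = Round(s_1, k_1) = 0x384153
s_3 = Round(s_2, k_2) = 0x1534DA
s_4 = Round(s_3, k_3) = 0x4DA715
s_5 = Round(s_4, k_4) = 0x715C2E
s_6 = Round(s_5, k_5) = 0xC2E101
s_7 = Round(s_6, k_6) = 0x101A5F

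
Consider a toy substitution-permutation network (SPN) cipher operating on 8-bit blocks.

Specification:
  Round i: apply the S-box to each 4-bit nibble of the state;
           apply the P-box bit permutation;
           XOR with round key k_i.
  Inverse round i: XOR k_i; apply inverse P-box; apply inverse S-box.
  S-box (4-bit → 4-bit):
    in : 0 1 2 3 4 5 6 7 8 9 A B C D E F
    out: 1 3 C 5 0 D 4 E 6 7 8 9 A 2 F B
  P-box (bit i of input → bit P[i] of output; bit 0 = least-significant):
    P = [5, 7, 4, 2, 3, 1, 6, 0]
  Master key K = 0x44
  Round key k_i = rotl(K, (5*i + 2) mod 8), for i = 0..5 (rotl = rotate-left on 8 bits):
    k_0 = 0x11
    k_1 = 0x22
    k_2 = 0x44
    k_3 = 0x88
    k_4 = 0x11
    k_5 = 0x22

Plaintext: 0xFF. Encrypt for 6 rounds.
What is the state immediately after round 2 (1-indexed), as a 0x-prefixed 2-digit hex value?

s_0 = plaintext = 0xFF
s_1 = Round(s_0, k_0) = 0xBE
s_2 = Round(s_1, k_1) = 0x9F
s_3 = Round(s_2, k_2) = 0xAA
s_4 = Round(s_3, k_3) = 0x8D
s_5 = Round(s_4, k_4) = 0xD3
s_6 = Round(s_5, k_5) = 0x10

0x9F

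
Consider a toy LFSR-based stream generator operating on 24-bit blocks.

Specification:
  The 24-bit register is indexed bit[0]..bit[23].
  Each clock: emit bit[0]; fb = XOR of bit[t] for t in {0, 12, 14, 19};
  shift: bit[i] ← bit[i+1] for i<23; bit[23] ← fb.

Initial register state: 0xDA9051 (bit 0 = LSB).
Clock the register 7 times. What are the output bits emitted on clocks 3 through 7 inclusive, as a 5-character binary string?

00101

reg_0 = 0xDA9051
clock 1: out=1, reg = 0xED4828
clock 2: out=0, reg = 0x76A414
clock 3: out=0, reg = 0x3B520A
clock 4: out=0, reg = 0x9DA905
clock 5: out=1, reg = 0x4ED482
clock 6: out=0, reg = 0xA76A41
clock 7: out=1, reg = 0x53B520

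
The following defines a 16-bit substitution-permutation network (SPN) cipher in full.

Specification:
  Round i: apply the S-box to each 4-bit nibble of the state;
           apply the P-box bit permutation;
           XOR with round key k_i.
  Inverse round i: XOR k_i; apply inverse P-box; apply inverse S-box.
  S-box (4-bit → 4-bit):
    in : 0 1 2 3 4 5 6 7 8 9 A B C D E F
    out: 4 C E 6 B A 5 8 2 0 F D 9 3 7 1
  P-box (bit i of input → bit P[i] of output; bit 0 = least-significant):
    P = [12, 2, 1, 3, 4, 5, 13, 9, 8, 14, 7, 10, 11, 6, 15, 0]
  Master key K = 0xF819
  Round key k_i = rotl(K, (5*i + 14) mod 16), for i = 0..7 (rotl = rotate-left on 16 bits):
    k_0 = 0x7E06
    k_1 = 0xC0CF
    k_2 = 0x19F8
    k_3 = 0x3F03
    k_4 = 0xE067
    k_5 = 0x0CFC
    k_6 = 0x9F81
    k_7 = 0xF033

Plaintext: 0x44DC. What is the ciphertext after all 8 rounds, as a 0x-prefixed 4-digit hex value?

s_0 = plaintext = 0x44DC
s_1 = Round(s_0, k_0) = 0x237F
s_2 = Round(s_1, k_1) = 0x120E
s_3 = Round(s_2, k_2) = 0xED7F
s_4 = Round(s_3, k_3) = 0xE443
s_5 = Round(s_4, k_4) = 0x2F11
s_6 = Round(s_5, k_5) = 0xAFB7
s_7 = Round(s_6, k_6) = 0x34D8
s_8 = Round(s_7, k_7) = 0x3547

0x3547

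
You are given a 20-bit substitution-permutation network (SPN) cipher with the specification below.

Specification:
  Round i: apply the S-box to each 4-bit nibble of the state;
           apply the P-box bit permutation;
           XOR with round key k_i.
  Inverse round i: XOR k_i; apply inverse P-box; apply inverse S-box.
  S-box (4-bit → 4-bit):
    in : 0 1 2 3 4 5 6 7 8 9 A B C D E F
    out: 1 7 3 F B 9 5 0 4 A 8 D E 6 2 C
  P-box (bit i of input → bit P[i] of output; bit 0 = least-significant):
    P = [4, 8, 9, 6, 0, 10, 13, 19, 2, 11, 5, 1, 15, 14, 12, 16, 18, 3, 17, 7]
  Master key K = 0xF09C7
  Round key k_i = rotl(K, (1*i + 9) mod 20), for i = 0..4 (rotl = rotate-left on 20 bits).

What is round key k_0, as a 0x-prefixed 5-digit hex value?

K = 0xF09C7
k_0 = rotl(K, (1*0+9) mod 20) = rotl(K, 9) = 0x38FE1

0x38FE1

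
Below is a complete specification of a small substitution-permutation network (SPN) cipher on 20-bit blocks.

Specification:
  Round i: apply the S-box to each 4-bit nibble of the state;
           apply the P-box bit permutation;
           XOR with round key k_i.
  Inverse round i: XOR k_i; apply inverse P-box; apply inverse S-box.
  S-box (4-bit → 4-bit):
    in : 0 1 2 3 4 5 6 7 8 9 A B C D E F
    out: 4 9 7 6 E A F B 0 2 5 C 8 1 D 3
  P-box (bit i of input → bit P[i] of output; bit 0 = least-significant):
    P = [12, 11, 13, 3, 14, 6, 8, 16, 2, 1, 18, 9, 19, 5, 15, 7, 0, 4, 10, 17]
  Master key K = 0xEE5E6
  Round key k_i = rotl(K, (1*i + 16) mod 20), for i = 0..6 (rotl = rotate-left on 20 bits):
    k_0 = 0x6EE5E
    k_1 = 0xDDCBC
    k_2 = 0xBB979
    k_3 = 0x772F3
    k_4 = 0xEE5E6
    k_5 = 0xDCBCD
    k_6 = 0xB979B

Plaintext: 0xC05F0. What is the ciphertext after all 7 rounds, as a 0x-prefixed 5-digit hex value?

0x939E0

s_0 = plaintext = 0xC05F0
s_1 = Round(s_0, k_0) = 0x40C1C
s_2 = Round(s_1, k_1) = 0xE1AA4
s_3 = Round(s_2, k_2) = 0x5D4F4
s_4 = Round(s_3, k_3) = 0x918A9
s_5 = Round(s_4, k_4) = 0x6AC76
s_6 = Round(s_5, k_5) = 0x63594
s_7 = Round(s_6, k_6) = 0x939E0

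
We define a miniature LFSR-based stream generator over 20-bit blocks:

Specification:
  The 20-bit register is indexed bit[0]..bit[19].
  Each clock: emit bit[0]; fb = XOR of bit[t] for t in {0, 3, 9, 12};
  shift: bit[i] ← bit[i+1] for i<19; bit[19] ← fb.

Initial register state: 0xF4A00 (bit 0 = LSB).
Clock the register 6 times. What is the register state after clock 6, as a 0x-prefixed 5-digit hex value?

reg_0 = 0xF4A00
clock 1: out=0, reg = 0xFA500
clock 2: out=0, reg = 0x7D280
clock 3: out=0, reg = 0x3E940
clock 4: out=0, reg = 0x1F4A0
clock 5: out=0, reg = 0x8FA50
clock 6: out=0, reg = 0x47D28

0x47D28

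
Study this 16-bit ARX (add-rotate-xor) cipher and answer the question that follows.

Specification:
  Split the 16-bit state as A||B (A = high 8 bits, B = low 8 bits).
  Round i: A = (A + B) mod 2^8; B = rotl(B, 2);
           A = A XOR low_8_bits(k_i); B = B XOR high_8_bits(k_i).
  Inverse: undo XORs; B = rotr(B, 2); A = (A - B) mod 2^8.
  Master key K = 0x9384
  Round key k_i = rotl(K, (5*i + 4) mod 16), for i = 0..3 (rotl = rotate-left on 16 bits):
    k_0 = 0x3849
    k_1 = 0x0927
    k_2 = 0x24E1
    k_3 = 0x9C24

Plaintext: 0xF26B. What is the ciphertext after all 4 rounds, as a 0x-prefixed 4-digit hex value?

0x41F9

s_0 = plaintext = 0xF26B
s_1 = Round(s_0, k_0) = 0x1495
s_2 = Round(s_1, k_1) = 0x8E5F
s_3 = Round(s_2, k_2) = 0x0C59
s_4 = Round(s_3, k_3) = 0x41F9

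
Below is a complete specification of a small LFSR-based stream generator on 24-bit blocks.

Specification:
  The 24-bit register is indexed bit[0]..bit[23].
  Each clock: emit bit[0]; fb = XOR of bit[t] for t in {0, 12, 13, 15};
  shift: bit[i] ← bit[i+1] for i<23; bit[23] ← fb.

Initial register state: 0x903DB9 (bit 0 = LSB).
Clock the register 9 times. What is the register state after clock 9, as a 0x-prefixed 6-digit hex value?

0x8DC81E

reg_0 = 0x903DB9
clock 1: out=1, reg = 0xC81EDC
clock 2: out=0, reg = 0xE40F6E
clock 3: out=0, reg = 0x7207B7
clock 4: out=1, reg = 0xB903DB
clock 5: out=1, reg = 0xDC81ED
clock 6: out=1, reg = 0x6E40F6
clock 7: out=0, reg = 0x37207B
clock 8: out=1, reg = 0x1B903D
clock 9: out=1, reg = 0x8DC81E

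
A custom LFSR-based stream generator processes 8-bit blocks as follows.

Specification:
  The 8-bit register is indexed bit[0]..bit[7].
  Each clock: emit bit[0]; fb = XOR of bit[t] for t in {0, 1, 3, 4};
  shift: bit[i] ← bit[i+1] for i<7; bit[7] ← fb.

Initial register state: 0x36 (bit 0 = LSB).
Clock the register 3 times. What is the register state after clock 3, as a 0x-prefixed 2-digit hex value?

0x06

reg_0 = 0x36
clock 1: out=0, reg = 0x1B
clock 2: out=1, reg = 0x0D
clock 3: out=1, reg = 0x06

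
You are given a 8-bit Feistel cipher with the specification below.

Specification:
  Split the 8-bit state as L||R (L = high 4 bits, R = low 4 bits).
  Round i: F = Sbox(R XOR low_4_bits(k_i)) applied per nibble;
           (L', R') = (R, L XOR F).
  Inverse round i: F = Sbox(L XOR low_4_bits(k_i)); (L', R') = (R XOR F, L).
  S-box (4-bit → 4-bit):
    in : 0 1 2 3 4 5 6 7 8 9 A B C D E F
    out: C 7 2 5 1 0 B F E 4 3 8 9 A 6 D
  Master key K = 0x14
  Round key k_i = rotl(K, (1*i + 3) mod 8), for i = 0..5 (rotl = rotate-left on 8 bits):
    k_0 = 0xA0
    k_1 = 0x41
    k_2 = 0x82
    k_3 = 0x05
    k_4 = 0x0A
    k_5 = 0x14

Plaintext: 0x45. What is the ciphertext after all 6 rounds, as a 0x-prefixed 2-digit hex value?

0xFB

s_0 = plaintext = 0x45
s_1 = Round(s_0, k_0) = 0x54
s_2 = Round(s_1, k_1) = 0x45
s_3 = Round(s_2, k_2) = 0x5B
s_4 = Round(s_3, k_3) = 0xB3
s_5 = Round(s_4, k_4) = 0x3F
s_6 = Round(s_5, k_5) = 0xFB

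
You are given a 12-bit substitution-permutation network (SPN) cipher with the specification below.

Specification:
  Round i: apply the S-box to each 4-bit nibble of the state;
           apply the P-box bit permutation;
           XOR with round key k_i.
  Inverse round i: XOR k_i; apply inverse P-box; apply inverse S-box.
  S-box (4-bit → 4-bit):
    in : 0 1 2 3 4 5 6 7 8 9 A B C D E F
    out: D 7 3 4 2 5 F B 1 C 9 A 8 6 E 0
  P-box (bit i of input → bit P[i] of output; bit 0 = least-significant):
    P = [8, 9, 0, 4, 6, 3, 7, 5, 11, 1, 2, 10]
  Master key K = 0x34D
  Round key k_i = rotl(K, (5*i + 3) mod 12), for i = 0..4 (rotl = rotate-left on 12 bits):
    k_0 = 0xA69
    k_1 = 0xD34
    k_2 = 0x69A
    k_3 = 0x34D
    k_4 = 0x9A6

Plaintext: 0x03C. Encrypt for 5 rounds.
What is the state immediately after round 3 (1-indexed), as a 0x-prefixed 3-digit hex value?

s_0 = plaintext = 0x03C
s_1 = Round(s_0, k_0) = 0x6FD
s_2 = Round(s_1, k_1) = 0x333
s_3 = Round(s_2, k_2) = 0x61F
s_4 = Round(s_3, k_3) = 0xF83
s_5 = Round(s_4, k_4) = 0x9E7

0x61F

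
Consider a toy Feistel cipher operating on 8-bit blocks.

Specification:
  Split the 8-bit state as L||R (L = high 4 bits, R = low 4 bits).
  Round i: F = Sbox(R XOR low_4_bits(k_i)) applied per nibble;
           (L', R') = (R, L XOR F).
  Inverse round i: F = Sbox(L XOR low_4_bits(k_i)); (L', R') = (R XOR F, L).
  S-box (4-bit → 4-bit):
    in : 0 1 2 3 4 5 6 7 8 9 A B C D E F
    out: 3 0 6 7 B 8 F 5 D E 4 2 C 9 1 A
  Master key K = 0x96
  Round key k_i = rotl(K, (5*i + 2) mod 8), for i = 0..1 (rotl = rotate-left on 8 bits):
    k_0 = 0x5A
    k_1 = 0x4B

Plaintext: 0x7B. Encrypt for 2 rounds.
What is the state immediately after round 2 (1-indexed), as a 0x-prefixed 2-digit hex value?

s_0 = plaintext = 0x7B
s_1 = Round(s_0, k_0) = 0xB7
s_2 = Round(s_1, k_1) = 0x77

0x77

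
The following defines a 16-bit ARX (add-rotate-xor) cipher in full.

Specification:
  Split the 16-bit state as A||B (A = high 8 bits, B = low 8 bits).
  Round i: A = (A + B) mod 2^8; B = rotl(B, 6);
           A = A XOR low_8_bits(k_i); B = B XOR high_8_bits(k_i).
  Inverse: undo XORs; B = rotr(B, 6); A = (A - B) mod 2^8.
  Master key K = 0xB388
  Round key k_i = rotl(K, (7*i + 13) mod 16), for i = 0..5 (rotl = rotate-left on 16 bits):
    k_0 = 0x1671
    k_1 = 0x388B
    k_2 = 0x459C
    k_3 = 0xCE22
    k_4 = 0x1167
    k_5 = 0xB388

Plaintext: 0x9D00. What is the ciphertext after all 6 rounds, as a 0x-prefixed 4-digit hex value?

0x85B3

s_0 = plaintext = 0x9D00
s_1 = Round(s_0, k_0) = 0xEC16
s_2 = Round(s_1, k_1) = 0x89BD
s_3 = Round(s_2, k_2) = 0xDA2A
s_4 = Round(s_3, k_3) = 0x2644
s_5 = Round(s_4, k_4) = 0x0D00
s_6 = Round(s_5, k_5) = 0x85B3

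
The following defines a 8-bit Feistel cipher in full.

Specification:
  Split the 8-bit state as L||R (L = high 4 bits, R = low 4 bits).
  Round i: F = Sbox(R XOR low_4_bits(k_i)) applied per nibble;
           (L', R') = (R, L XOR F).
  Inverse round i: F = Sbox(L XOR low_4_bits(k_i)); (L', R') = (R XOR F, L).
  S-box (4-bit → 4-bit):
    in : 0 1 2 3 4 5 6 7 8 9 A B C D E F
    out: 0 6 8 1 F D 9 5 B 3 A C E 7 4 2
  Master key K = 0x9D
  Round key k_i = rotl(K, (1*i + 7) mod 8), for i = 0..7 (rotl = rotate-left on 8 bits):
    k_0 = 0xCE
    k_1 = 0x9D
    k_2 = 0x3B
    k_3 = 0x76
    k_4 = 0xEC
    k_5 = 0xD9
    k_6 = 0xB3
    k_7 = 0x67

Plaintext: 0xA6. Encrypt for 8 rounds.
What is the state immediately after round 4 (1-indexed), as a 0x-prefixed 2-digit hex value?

s_0 = plaintext = 0xA6
s_1 = Round(s_0, k_0) = 0x61
s_2 = Round(s_1, k_1) = 0x18
s_3 = Round(s_2, k_2) = 0x80
s_4 = Round(s_3, k_3) = 0x01
s_5 = Round(s_4, k_4) = 0x17
s_6 = Round(s_5, k_5) = 0x75
s_7 = Round(s_6, k_6) = 0x5E
s_8 = Round(s_7, k_7) = 0xE6

0x01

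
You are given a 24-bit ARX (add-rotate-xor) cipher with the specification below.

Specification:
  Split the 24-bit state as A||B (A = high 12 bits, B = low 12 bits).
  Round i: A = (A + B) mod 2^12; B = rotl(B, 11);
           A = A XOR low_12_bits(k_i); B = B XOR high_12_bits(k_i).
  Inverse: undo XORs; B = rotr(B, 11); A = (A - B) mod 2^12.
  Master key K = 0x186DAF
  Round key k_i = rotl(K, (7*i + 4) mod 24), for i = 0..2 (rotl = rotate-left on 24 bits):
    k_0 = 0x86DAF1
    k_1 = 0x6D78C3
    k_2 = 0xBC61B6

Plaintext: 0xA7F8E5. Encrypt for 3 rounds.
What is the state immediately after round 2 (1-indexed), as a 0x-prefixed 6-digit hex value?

s_0 = plaintext = 0xA7F8E5
s_1 = Round(s_0, k_0) = 0x99541F
s_2 = Round(s_1, k_1) = 0x577CD8
s_3 = Round(s_2, k_2) = 0x3F9DAA

0x577CD8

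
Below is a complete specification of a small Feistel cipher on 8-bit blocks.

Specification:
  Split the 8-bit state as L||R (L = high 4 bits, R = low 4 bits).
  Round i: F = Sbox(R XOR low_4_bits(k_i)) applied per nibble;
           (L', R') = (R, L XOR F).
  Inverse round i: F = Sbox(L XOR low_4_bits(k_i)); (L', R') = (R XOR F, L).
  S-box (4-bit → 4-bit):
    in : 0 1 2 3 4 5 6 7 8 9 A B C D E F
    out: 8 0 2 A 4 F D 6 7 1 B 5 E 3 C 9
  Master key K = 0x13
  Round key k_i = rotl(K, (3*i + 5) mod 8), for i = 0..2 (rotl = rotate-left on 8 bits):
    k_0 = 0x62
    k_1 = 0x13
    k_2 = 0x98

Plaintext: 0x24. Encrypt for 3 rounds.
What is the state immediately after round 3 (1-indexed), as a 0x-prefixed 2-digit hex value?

s_0 = plaintext = 0x24
s_1 = Round(s_0, k_0) = 0x4F
s_2 = Round(s_1, k_1) = 0xFA
s_3 = Round(s_2, k_2) = 0xAD

0xAD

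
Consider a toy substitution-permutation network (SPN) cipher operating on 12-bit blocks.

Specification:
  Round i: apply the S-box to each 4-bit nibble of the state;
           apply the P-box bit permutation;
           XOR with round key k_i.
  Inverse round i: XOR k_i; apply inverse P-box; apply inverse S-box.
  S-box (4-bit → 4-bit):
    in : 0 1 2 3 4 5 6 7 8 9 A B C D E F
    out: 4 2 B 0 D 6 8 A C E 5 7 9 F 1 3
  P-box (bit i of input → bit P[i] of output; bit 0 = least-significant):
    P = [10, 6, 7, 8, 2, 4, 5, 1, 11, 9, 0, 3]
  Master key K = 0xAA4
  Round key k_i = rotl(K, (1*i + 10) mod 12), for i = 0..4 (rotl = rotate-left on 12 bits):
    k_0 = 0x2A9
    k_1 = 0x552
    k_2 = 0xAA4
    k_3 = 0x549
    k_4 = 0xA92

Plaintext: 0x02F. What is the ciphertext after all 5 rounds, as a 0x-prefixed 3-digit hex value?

s_0 = plaintext = 0x02F
s_1 = Round(s_0, k_0) = 0x6FE
s_2 = Round(s_1, k_1) = 0x14E
s_3 = Round(s_2, k_2) = 0xC82
s_4 = Round(s_3, k_3) = 0x823
s_5 = Round(s_4, k_4) = 0xA8D

0xA8D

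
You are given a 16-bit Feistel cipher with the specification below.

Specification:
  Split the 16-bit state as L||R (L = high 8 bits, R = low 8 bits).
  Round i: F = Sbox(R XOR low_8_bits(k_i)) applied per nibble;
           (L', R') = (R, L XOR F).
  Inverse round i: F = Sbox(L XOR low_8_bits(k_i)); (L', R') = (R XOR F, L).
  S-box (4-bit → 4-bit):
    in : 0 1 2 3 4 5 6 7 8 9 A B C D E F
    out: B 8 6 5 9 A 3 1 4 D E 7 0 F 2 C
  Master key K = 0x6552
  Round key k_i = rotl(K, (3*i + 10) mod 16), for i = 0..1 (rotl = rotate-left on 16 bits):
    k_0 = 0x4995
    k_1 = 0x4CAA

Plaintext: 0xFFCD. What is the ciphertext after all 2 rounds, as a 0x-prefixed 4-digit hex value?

0x5B05

s_0 = plaintext = 0xFFCD
s_1 = Round(s_0, k_0) = 0xCD5B
s_2 = Round(s_1, k_1) = 0x5B05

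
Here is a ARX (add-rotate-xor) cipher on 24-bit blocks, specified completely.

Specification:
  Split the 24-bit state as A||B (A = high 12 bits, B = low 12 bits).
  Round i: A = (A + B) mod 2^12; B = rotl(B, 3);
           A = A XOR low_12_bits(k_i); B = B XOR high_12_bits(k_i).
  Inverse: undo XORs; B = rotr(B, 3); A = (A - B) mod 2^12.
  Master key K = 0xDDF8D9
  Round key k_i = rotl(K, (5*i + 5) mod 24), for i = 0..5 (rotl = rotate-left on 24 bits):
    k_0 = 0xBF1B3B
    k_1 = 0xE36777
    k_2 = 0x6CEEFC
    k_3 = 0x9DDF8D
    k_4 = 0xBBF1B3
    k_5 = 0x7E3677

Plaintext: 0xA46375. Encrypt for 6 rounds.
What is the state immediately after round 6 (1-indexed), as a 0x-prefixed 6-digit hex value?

s_0 = plaintext = 0xA46375
s_1 = Round(s_0, k_0) = 0x680058
s_2 = Round(s_1, k_1) = 0x1AFCF6
s_3 = Round(s_2, k_2) = 0x059178
s_4 = Round(s_3, k_3) = 0xE5C21D
s_5 = Round(s_4, k_4) = 0x1CAB56
s_6 = Round(s_5, k_5) = 0xB57D56

0xB57D56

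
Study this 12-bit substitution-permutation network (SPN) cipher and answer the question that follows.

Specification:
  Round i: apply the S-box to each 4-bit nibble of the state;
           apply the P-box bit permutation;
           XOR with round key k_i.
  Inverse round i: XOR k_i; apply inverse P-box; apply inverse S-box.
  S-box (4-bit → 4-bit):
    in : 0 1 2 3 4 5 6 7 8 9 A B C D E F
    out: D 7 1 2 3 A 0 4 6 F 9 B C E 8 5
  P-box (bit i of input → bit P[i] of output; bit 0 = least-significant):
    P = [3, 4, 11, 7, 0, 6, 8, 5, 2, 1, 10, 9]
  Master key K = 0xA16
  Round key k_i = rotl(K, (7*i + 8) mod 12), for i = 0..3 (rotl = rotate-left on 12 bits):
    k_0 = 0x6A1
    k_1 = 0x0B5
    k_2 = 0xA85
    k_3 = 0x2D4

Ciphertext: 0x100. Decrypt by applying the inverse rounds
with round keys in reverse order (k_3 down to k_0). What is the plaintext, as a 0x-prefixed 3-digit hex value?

0xADC

s_0 = ciphertext = 0x100
s_1 = InvRound(s_0, k_3) = 0xA85
s_2 = InvRound(s_1, k_2) = 0x666
s_3 = InvRound(s_2, k_1) = 0xD45
s_4 = InvRound(s_3, k_0) = 0xADC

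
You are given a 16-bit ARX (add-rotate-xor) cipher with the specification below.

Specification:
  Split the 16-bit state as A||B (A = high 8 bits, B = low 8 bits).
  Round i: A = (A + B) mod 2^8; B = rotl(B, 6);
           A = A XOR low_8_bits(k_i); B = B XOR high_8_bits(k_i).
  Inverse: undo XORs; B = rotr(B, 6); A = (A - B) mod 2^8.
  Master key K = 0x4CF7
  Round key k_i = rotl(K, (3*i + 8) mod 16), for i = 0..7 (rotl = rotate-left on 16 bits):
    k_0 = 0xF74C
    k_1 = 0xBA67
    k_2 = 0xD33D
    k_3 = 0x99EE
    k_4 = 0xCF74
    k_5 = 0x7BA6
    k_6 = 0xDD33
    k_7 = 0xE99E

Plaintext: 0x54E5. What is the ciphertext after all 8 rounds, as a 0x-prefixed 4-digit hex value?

s_0 = plaintext = 0x54E5
s_1 = Round(s_0, k_0) = 0x758E
s_2 = Round(s_1, k_1) = 0x6419
s_3 = Round(s_2, k_2) = 0x4095
s_4 = Round(s_3, k_3) = 0x3BFC
s_5 = Round(s_4, k_4) = 0x43F0
s_6 = Round(s_5, k_5) = 0x9547
s_7 = Round(s_6, k_6) = 0xEF0C
s_8 = Round(s_7, k_7) = 0x65EA

0x65EA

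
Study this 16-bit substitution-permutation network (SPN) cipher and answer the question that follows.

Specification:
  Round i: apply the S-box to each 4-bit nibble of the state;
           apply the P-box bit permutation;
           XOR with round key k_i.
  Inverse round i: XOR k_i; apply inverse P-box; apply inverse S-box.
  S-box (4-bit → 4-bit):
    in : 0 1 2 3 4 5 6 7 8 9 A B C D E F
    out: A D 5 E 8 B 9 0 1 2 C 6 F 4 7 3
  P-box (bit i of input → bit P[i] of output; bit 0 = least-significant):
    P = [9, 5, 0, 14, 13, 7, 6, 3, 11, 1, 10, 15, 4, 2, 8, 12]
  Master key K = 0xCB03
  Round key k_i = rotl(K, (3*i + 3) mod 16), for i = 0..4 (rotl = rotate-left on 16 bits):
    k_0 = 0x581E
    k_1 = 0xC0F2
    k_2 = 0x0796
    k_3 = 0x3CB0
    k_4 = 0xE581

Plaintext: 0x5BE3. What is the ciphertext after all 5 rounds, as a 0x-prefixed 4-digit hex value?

s_0 = plaintext = 0x5BE3
s_1 = Round(s_0, k_0) = 0x2CE9
s_2 = Round(s_1, k_1) = 0x6D00
s_3 = Round(s_2, k_2) = 0x532E
s_4 = Round(s_3, k_3) = 0x8AC7
s_5 = Round(s_4, k_4) = 0x4159

0x4159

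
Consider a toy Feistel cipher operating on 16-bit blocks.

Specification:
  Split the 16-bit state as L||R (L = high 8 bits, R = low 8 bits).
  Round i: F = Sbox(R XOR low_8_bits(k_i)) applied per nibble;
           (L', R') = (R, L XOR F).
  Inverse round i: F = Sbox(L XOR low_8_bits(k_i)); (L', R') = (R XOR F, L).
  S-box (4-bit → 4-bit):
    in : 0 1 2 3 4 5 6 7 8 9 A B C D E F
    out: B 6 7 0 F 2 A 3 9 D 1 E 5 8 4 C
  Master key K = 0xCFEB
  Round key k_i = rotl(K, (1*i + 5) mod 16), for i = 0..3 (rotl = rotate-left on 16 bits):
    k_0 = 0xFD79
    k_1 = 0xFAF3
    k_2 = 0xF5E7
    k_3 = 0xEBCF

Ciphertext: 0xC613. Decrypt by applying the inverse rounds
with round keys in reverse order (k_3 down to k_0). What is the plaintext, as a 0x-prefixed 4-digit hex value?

0xAFF7

s_0 = ciphertext = 0xC613
s_1 = InvRound(s_0, k_3) = 0xAEC6
s_2 = InvRound(s_1, k_2) = 0x3BAE
s_3 = InvRound(s_2, k_1) = 0xF73B
s_4 = InvRound(s_3, k_0) = 0xAFF7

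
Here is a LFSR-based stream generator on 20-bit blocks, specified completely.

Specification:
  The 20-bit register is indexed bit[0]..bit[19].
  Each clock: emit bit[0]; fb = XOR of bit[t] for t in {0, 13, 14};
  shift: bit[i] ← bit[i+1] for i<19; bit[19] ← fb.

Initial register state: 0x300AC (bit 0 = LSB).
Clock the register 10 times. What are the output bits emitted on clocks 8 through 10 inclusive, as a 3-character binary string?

100

reg_0 = 0x300AC
clock 1: out=0, reg = 0x18056
clock 2: out=0, reg = 0x0C02B
clock 3: out=1, reg = 0x06015
clock 4: out=1, reg = 0x8300A
clock 5: out=0, reg = 0xC1805
clock 6: out=1, reg = 0xE0C02
clock 7: out=0, reg = 0x70601
clock 8: out=1, reg = 0xB8300
clock 9: out=0, reg = 0x5C180
clock 10: out=0, reg = 0xAE0C0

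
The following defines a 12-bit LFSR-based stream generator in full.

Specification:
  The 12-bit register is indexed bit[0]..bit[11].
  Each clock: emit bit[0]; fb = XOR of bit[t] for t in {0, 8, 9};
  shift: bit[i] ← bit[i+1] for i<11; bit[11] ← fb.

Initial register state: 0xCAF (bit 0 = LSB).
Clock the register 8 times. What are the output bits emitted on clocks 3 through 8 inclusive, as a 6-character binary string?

110101

reg_0 = 0xCAF
clock 1: out=1, reg = 0xE57
clock 2: out=1, reg = 0x72B
clock 3: out=1, reg = 0xB95
clock 4: out=1, reg = 0xDCA
clock 5: out=0, reg = 0xEE5
clock 6: out=1, reg = 0x772
clock 7: out=0, reg = 0x3B9
clock 8: out=1, reg = 0x9DC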